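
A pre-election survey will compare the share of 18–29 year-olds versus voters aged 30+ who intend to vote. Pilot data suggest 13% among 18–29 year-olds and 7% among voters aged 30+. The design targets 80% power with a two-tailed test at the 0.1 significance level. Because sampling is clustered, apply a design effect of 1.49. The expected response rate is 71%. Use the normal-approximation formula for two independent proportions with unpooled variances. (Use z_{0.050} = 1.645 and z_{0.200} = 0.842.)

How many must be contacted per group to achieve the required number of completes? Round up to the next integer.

n = (z_{α/2} + z_β)² · [p₁(1−p₁) + p₂(1−p₂)] / (p₁ − p₂)²
  = (1.645 + 0.842)² · (0.13·0.87 + 0.07·0.93) / (0.06)²
  = (2.487)² · (0.1131 + 0.0651) / 0.0036
  = 6.1852 · 0.1782 / 0.0036
  = 306.17
Design effect: 1.49 × 306.17 = 456.19.
Adjust for 71% response: 456.19 / 0.71 = 642.52.
Round up → n = 643 per group.

n = 643 per group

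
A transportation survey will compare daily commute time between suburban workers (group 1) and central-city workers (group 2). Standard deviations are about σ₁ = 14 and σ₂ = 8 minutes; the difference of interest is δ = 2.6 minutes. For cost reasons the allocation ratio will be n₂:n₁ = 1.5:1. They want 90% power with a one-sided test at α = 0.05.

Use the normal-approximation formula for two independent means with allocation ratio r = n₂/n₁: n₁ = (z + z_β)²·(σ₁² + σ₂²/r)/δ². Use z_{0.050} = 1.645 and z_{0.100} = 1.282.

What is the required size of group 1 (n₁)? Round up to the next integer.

n₁ = 303

n₁ = (z_α + z_β)² · (σ₁² + σ₂²/r) / δ²
   = (1.645 + 1.282)² · (14² + 8²/1.5) / 2.6²
   = 8.5673 · (196 + 42.6667) / 6.76
   = 8.5673 · 238.6667 / 6.76
   = 302.48
Round up → n₁ = 303; n₂ = r·n₁ = 1.5 × 303 = 455.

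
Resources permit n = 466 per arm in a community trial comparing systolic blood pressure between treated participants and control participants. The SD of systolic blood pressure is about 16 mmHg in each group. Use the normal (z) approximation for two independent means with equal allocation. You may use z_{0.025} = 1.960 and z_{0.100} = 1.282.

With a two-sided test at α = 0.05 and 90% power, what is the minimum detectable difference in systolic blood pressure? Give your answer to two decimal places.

δ = (z_{α/2} + z_β) · √((σ₁²+σ₂²)/n)
  = (1.960 + 1.282) · √(512/466)
  = 3.242 · √1.0987
  = 3.242 · 1.0482
  = 3.3982

Minimum detectable difference ≈ 3.40 mmHg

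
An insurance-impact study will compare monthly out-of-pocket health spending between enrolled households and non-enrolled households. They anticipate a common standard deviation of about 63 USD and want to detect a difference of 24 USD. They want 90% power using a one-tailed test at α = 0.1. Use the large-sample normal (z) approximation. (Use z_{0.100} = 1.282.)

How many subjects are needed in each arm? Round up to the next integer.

n = 91 per group

n = (z_α + z_β)² · (σ₁² + σ₂²) / δ²
  = (1.282 + 1.282)² · (2·63² = 7938) / 24²
  = 6.5741 · 7938 / 576
  = 90.60
Round up → n = 91 per group.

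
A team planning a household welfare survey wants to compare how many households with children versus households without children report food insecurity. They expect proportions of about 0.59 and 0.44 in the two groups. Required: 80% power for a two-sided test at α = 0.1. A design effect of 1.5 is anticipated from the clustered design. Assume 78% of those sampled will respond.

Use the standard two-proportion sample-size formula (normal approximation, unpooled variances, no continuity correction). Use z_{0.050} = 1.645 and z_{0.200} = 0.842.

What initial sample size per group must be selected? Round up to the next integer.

n = 259 per group

n = (z_{α/2} + z_β)² · [p₁(1−p₁) + p₂(1−p₂)] / (p₁ − p₂)²
  = (1.645 + 0.842)² · (0.59·0.41 + 0.44·0.56) / (0.15)²
  = (2.487)² · (0.2419 + 0.2464) / 0.0225
  = 6.1852 · 0.4883 / 0.0225
  = 134.23
Design effect: 1.5 × 134.23 = 201.35.
Adjust for 78% response: 201.35 / 0.78 = 258.14.
Round up → n = 259 per group.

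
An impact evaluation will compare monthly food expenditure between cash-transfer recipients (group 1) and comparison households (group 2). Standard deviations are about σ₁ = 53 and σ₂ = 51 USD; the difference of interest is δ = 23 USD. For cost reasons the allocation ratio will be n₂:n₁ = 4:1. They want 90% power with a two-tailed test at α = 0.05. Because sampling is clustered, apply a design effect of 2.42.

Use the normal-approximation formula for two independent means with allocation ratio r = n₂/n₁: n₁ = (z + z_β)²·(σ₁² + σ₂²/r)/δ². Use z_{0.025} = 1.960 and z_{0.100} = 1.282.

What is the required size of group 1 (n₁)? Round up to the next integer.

n₁ = (z_{α/2} + z_β)² · (σ₁² + σ₂²/r) / δ²
   = (1.960 + 1.282)² · (53² + 51²/4) / 23²
   = 10.5106 · (2809 + 650.25) / 529
   = 10.5106 · 3459.2 / 529
   = 68.73
Design effect: 2.42 × 68.73 = 166.33.
Round up → n₁ = 167; n₂ = r·n₁ = 4 × 167 = 668.

n₁ = 167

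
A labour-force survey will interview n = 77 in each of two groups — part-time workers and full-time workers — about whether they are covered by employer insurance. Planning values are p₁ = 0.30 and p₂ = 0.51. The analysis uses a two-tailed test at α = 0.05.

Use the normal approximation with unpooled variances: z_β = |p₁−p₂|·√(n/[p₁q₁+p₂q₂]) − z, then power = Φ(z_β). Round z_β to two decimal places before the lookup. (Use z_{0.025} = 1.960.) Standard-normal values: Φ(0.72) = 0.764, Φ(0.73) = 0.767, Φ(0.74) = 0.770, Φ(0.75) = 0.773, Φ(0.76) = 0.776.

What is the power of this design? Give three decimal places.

Power ≈ 0.776

z_β = |p₁−p₂|·√(n/[p₁q₁+p₂q₂]) − z_{α/2}
    = 0.21 · √(77/0.4599) − 1.960
    = 0.21 · 12.9394 − 1.960
    = 2.7173 − 1.960 = 0.7573 → 0.76
Power = Φ(0.76) = 0.776.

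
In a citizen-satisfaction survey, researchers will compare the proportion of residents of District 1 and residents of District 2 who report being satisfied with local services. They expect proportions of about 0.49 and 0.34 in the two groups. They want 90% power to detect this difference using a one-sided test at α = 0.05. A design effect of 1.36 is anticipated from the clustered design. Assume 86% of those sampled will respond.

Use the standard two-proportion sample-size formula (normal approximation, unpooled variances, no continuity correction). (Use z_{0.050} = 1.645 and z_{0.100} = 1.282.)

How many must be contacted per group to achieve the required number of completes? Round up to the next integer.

n = 286 per group

n = (z_α + z_β)² · [p₁(1−p₁) + p₂(1−p₂)] / (p₁ − p₂)²
  = (1.645 + 1.282)² · (0.49·0.51 + 0.34·0.66) / (0.15)²
  = (2.927)² · (0.2499 + 0.2244) / 0.0225
  = 8.5673 · 0.4743 / 0.0225
  = 180.60
Design effect: 1.36 × 180.60 = 245.62.
Adjust for 86% response: 245.62 / 0.86 = 285.60.
Round up → n = 286 per group.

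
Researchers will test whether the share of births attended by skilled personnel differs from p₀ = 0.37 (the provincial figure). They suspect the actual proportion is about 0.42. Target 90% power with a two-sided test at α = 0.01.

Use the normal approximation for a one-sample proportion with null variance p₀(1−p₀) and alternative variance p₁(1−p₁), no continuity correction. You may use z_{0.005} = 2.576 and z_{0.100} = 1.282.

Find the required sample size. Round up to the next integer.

n = [z_{α/2}·√(p₀q₀) + z_β·√(p₁q₁)]² / (p₁ − p₀)²
  = [2.576·√(0.37·0.63) + 1.282·√(0.42·0.58)]² / (0.05)²
  = [2.576·0.4828 + 1.282·0.4936]² / 0.0025
  = [1.8764]² / 0.0025
  = 1408.42
Round up → n = 1409.

n = 1409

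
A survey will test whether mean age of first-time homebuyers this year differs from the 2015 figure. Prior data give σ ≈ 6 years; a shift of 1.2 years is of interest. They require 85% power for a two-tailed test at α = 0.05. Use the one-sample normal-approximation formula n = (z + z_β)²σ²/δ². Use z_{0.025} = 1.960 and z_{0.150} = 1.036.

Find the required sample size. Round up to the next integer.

n = 225

n = (z_{α/2} + z_β)² · σ² / δ²
  = (1.960 + 1.036)² · 6² / 1.2²
  = 8.9760 · 36 / 1.44
  = 224.40
Round up → n = 225.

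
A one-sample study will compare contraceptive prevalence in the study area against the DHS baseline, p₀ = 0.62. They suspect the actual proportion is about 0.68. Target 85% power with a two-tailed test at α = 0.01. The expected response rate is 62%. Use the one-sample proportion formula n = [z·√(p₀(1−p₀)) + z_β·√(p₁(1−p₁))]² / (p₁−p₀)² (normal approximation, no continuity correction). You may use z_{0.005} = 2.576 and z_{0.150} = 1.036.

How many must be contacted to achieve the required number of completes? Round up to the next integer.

n = [z_{α/2}·√(p₀q₀) + z_β·√(p₁q₁)]² / (p₁ − p₀)²
  = [2.576·√(0.62·0.38) + 1.036·√(0.68·0.32)]² / (0.06)²
  = [2.576·0.4854 + 1.036·0.4665]² / 0.0036
  = [1.7336]² / 0.0036
  = 834.85
Adjust for 62% response: 834.85 / 0.62 = 1346.53.
Round up → n = 1347.

n = 1347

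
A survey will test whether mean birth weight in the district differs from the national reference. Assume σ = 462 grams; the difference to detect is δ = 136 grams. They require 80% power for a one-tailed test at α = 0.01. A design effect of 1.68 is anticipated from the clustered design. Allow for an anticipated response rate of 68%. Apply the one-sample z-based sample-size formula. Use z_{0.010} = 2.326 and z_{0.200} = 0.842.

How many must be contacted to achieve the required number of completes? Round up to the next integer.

n = (z_α + z_β)² · σ² / δ²
  = (2.326 + 0.842)² · 462² / 136²
  = 10.0362 · 213444 / 18496
  = 115.82
Design effect: 1.68 × 115.82 = 194.57.
Adjust for 68% response: 194.57 / 0.68 = 286.14.
Round up → n = 287.

n = 287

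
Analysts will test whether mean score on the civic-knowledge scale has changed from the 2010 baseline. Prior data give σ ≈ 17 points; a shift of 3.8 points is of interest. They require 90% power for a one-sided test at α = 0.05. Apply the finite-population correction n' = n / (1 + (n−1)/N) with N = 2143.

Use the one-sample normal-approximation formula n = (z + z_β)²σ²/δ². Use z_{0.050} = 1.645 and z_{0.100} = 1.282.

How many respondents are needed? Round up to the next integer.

n = (z_α + z_β)² · σ² / δ²
  = (1.645 + 1.282)² · 17² / 3.8²
  = 8.5673 · 289 / 14.44
  = 171.47
Finite-population correction (N = 2143): 171.47 / (1 + (171.47 − 1)/2143) = 158.83.
Round up → n = 159.

n = 159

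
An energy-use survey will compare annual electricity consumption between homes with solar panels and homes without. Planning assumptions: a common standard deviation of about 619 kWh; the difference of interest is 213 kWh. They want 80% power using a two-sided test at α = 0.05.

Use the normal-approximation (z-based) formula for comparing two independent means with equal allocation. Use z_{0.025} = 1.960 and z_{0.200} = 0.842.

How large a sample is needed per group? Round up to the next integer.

n = 133 per group

n = (z_{α/2} + z_β)² · (σ₁² + σ₂²) / δ²
  = (1.960 + 0.842)² · (2·619² = 766322) / 213²
  = 7.8512 · 766322 / 45369
  = 132.61
Round up → n = 133 per group.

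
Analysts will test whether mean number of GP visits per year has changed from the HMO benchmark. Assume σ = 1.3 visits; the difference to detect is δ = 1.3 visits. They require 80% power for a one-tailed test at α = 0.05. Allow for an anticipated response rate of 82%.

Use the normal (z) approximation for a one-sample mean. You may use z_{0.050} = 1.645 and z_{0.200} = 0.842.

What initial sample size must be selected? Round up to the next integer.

n = (z_α + z_β)² · σ² / δ²
  = (1.645 + 0.842)² · 1.3² / 1.3²
  = 6.1852 · 1.69 / 1.69
  = 6.19
Adjust for 82% response: 6.19 / 0.82 = 7.54.
Round up → n = 8.

n = 8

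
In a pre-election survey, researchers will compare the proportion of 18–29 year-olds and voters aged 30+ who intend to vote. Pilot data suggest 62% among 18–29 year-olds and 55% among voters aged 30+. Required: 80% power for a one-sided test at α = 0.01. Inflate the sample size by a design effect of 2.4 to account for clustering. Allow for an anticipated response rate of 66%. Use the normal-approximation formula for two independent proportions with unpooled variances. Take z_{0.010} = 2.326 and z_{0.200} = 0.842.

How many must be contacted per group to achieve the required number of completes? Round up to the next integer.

n = (z_α + z_β)² · [p₁(1−p₁) + p₂(1−p₂)] / (p₁ − p₂)²
  = (2.326 + 0.842)² · (0.62·0.38 + 0.55·0.45) / (0.07)²
  = (3.168)² · (0.2356 + 0.2475) / 0.0049
  = 10.0362 · 0.4831 / 0.0049
  = 989.49
Design effect: 2.4 × 989.49 = 2374.78.
Adjust for 66% response: 2374.78 / 0.66 = 3598.14.
Round up → n = 3599 per group.

n = 3599 per group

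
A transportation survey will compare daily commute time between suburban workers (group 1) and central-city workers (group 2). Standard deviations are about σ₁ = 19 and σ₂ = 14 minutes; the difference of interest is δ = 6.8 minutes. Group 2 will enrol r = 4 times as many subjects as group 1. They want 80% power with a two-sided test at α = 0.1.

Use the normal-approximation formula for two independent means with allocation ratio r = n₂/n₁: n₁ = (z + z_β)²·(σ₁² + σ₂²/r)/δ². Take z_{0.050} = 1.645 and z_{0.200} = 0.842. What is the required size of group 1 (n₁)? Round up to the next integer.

n₁ = (z_{α/2} + z_β)² · (σ₁² + σ₂²/r) / δ²
   = (1.645 + 0.842)² · (19² + 14²/4) / 6.8²
   = 6.1852 · (361 + 49) / 46.24
   = 6.1852 · 410 / 46.24
   = 54.84
Round up → n₁ = 55; n₂ = r·n₁ = 4 × 55 = 220.

n₁ = 55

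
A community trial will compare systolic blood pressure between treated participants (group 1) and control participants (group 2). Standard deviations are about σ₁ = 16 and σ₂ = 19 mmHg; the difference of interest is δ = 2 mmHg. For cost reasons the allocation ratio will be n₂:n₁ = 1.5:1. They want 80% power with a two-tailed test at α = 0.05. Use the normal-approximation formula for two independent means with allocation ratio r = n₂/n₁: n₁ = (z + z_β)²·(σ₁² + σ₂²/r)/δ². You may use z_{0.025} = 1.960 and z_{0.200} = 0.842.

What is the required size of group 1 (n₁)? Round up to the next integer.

n₁ = (z_{α/2} + z_β)² · (σ₁² + σ₂²/r) / δ²
   = (1.960 + 0.842)² · (16² + 19²/1.5) / 2²
   = 7.8512 · (256 + 240.6667) / 4
   = 7.8512 · 496.6667 / 4
   = 974.86
Round up → n₁ = 975; n₂ = r·n₁ = 1.5 × 975 = 1463.

n₁ = 975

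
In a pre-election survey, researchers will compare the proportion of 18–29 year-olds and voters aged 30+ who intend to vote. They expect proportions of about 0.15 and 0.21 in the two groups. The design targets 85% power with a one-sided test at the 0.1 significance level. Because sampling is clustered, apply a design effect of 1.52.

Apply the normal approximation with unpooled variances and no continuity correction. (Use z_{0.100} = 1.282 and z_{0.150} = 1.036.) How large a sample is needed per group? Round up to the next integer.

n = 666 per group

n = (z_α + z_β)² · [p₁(1−p₁) + p₂(1−p₂)] / (p₁ − p₂)²
  = (1.282 + 1.036)² · (0.15·0.85 + 0.21·0.79) / (-0.06)²
  = (2.318)² · (0.1275 + 0.1659) / 0.0036
  = 5.3731 · 0.2934 / 0.0036
  = 437.91
Design effect: 1.52 × 437.91 = 665.62.
Round up → n = 666 per group.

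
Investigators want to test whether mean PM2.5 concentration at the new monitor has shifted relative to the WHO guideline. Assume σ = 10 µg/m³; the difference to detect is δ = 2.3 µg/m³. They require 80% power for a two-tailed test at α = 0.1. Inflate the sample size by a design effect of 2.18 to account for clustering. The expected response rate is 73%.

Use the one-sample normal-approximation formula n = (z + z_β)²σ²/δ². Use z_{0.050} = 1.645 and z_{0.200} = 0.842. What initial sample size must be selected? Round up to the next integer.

n = 350

n = (z_{α/2} + z_β)² · σ² / δ²
  = (1.645 + 0.842)² · 10² / 2.3²
  = 6.1852 · 100 / 5.29
  = 116.92
Design effect: 2.18 × 116.92 = 254.89.
Adjust for 73% response: 254.89 / 0.73 = 349.16.
Round up → n = 350.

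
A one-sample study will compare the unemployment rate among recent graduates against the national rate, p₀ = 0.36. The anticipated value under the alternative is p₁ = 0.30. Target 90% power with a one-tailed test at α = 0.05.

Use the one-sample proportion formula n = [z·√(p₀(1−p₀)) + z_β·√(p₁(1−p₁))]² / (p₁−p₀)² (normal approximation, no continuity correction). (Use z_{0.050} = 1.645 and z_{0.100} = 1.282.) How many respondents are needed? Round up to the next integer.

n = 527

n = [z_α·√(p₀q₀) + z_β·√(p₁q₁)]² / (p₁ − p₀)²
  = [1.645·√(0.36·0.64) + 1.282·√(0.30·0.70)]² / (-0.06)²
  = [1.645·0.4800 + 1.282·0.4583]² / 0.0036
  = [1.3771]² / 0.0036
  = 526.77
Round up → n = 527.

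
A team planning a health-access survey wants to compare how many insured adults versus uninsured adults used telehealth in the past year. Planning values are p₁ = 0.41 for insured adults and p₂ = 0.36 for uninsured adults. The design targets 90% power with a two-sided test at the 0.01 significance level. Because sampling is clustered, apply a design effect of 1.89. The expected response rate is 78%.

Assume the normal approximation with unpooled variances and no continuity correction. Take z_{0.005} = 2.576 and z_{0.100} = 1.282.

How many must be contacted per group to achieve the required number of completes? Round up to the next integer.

n = (z_{α/2} + z_β)² · [p₁(1−p₁) + p₂(1−p₂)] / (p₁ − p₂)²
  = (2.576 + 1.282)² · (0.41·0.59 + 0.36·0.64) / (0.05)²
  = (3.858)² · (0.2419 + 0.2304) / 0.0025
  = 14.8842 · 0.4723 / 0.0025
  = 2811.92
Design effect: 1.89 × 2811.92 = 5314.52.
Adjust for 78% response: 5314.52 / 0.78 = 6813.49.
Round up → n = 6814 per group.

n = 6814 per group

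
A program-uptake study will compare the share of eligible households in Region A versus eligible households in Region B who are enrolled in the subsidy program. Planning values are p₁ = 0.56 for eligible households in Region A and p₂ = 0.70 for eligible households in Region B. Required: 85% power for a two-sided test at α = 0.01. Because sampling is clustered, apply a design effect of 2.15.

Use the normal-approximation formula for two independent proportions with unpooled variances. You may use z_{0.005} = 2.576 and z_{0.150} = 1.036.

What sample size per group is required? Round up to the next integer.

n = (z_{α/2} + z_β)² · [p₁(1−p₁) + p₂(1−p₂)] / (p₁ − p₂)²
  = (2.576 + 1.036)² · (0.56·0.44 + 0.70·0.30) / (-0.14)²
  = (3.612)² · (0.2464 + 0.2100) / 0.0196
  = 13.0465 · 0.4564 / 0.0196
  = 303.80
Design effect: 2.15 × 303.80 = 653.17.
Round up → n = 654 per group.

n = 654 per group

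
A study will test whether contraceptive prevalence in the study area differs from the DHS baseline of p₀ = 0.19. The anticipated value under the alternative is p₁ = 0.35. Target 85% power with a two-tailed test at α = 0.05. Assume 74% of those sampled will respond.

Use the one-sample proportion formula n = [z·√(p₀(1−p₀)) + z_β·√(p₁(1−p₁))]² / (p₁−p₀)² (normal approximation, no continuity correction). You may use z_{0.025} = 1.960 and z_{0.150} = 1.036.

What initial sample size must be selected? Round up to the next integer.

n = [z_{α/2}·√(p₀q₀) + z_β·√(p₁q₁)]² / (p₁ − p₀)²
  = [1.960·√(0.19·0.81) + 1.036·√(0.35·0.65)]² / (0.16)²
  = [1.960·0.3923 + 1.036·0.4770]² / 0.0256
  = [1.2631]² / 0.0256
  = 62.32
Adjust for 74% response: 62.32 / 0.74 = 84.21.
Round up → n = 85.

n = 85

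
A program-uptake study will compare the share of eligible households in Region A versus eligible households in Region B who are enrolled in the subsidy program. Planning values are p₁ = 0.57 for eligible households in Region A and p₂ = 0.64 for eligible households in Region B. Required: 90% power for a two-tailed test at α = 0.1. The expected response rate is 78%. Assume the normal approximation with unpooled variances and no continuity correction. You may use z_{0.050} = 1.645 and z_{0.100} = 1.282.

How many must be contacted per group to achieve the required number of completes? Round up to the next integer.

n = 1066 per group

n = (z_{α/2} + z_β)² · [p₁(1−p₁) + p₂(1−p₂)] / (p₁ − p₂)²
  = (1.645 + 1.282)² · (0.57·0.43 + 0.64·0.36) / (-0.07)²
  = (2.927)² · (0.2451 + 0.2304) / 0.0049
  = 8.5673 · 0.4755 / 0.0049
  = 831.38
Adjust for 78% response: 831.38 / 0.78 = 1065.87.
Round up → n = 1066 per group.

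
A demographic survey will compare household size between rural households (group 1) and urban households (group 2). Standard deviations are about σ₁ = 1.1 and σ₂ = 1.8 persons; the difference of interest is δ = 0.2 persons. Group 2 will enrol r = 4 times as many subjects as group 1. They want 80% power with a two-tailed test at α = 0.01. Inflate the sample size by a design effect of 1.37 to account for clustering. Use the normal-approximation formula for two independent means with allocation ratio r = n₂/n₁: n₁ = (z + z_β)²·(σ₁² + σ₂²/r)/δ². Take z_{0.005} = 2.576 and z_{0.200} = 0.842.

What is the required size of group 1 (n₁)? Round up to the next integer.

n₁ = (z_{α/2} + z_β)² · (σ₁² + σ₂²/r) / δ²
   = (2.576 + 0.842)² · (1.1² + 1.8²/4) / 0.2²
   = 11.6827 · (1.21 + 0.81) / 0.04
   = 11.6827 · 2.02 / 0.04
   = 589.98
Design effect: 1.37 × 589.98 = 808.27.
Round up → n₁ = 809; n₂ = r·n₁ = 4 × 809 = 3236.

n₁ = 809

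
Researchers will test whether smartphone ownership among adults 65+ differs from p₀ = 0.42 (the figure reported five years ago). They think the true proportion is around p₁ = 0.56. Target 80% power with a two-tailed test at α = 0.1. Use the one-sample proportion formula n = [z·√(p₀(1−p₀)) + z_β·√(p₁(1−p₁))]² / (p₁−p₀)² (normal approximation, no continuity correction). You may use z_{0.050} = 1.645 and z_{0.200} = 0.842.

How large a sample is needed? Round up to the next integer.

n = [z_{α/2}·√(p₀q₀) + z_β·√(p₁q₁)]² / (p₁ − p₀)²
  = [1.645·√(0.42·0.58) + 0.842·√(0.56·0.44)]² / (0.14)²
  = [1.645·0.4936 + 0.842·0.4964]² / 0.0196
  = [1.2299]² / 0.0196
  = 77.17
Round up → n = 78.

n = 78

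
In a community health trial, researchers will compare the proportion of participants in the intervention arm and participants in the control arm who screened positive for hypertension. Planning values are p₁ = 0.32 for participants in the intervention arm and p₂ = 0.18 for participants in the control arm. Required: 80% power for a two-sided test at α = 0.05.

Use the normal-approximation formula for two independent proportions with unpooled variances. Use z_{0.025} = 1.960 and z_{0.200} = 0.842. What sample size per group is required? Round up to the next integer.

n = 147 per group

n = (z_{α/2} + z_β)² · [p₁(1−p₁) + p₂(1−p₂)] / (p₁ − p₂)²
  = (1.960 + 0.842)² · (0.32·0.68 + 0.18·0.82) / (0.14)²
  = (2.802)² · (0.2176 + 0.1476) / 0.0196
  = 7.8512 · 0.3652 / 0.0196
  = 146.29
Round up → n = 147 per group.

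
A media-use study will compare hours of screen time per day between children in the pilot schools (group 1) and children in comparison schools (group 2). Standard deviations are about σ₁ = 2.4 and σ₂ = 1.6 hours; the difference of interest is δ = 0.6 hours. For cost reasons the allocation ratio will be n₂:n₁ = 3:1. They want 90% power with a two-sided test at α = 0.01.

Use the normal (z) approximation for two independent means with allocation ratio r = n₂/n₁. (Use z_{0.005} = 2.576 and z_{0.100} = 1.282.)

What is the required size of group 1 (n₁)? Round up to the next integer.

n₁ = (z_{α/2} + z_β)² · (σ₁² + σ₂²/r) / δ²
   = (2.576 + 1.282)² · (2.4² + 1.6²/3) / 0.6²
   = 14.8842 · (5.76 + 0.85333) / 0.36
   = 14.8842 · 6.6133 / 0.36
   = 273.43
Round up → n₁ = 274; n₂ = r·n₁ = 3 × 274 = 822.

n₁ = 274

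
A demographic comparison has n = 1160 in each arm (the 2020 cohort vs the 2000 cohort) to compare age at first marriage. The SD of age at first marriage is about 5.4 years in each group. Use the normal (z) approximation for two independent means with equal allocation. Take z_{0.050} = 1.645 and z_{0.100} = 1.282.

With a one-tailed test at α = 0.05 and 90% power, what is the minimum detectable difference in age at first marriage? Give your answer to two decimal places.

δ = (z_α + z_β) · √((σ₁²+σ₂²)/n)
  = (1.645 + 1.282) · √(58.32/1160)
  = 2.927 · √0.05028
  = 2.927 · 0.2242
  = 0.6563

Minimum detectable difference ≈ 0.66 years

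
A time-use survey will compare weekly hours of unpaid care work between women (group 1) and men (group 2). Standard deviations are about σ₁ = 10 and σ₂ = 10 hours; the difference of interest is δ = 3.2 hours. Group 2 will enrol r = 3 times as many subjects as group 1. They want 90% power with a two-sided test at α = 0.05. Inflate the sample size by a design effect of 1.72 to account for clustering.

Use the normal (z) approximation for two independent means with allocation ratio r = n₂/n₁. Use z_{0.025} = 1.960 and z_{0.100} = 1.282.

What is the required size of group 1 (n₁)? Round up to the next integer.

n₁ = 236

n₁ = (z_{α/2} + z_β)² · (σ₁² + σ₂²/r) / δ²
   = (1.960 + 1.282)² · (10² + 10²/3) / 3.2²
   = 10.5106 · (100 + 33.3333) / 10.24
   = 10.5106 · 133.3333 / 10.24
   = 136.86
Design effect: 1.72 × 136.86 = 235.39.
Round up → n₁ = 236; n₂ = r·n₁ = 3 × 236 = 708.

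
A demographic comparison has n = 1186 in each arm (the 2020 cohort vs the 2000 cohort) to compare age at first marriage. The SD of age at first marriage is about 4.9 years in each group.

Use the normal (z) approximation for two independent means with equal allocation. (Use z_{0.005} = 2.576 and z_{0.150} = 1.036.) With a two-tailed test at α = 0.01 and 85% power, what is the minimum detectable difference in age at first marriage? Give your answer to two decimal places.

Minimum detectable difference ≈ 0.73 years

δ = (z_{α/2} + z_β) · √((σ₁²+σ₂²)/n)
  = (2.576 + 1.036) · √(48.02/1186)
  = 3.612 · √0.04049
  = 3.612 · 0.2012
  = 0.7268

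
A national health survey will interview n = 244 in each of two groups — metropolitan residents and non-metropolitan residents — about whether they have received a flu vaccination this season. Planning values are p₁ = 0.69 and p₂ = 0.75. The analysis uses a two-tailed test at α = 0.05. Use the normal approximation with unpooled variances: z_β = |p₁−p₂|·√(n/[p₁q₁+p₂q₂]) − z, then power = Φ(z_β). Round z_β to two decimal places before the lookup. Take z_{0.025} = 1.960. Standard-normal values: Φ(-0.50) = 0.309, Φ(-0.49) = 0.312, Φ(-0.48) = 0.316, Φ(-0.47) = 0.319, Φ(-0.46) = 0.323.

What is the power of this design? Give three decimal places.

Power ≈ 0.316

z_β = |p₁−p₂|·√(n/[p₁q₁+p₂q₂]) − z_{α/2}
    = 0.06 · √(244/0.4014) − 1.960
    = 0.06 · 24.6551 − 1.960
    = 1.4793 − 1.960 = -0.4807 → -0.48
Power = Φ(-0.48) = 0.316.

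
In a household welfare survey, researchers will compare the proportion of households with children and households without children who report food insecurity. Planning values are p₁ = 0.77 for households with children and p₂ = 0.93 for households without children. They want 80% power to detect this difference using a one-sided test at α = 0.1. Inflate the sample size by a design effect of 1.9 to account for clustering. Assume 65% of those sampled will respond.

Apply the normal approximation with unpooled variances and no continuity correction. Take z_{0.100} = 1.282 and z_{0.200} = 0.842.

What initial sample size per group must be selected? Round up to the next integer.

n = (z_α + z_β)² · [p₁(1−p₁) + p₂(1−p₂)] / (p₁ − p₂)²
  = (1.282 + 0.842)² · (0.77·0.23 + 0.93·0.07) / (-0.16)²
  = (2.124)² · (0.1771 + 0.0651) / 0.0256
  = 4.5114 · 0.2422 / 0.0256
  = 42.68
Design effect: 1.9 × 42.68 = 81.10.
Adjust for 65% response: 81.10 / 0.65 = 124.76.
Round up → n = 125 per group.

n = 125 per group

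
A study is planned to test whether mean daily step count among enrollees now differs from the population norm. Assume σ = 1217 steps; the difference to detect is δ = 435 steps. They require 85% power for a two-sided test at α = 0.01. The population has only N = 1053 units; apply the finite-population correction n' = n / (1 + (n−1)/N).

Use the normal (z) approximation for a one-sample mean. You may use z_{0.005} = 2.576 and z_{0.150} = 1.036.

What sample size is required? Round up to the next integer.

n = (z_{α/2} + z_β)² · σ² / δ²
  = (2.576 + 1.036)² · 1217² / 435²
  = 13.0465 · 1481089 / 189225
  = 102.12
Finite-population correction (N = 1053): 102.12 / (1 + (102.12 − 1)/1053) = 93.17.
Round up → n = 94.

n = 94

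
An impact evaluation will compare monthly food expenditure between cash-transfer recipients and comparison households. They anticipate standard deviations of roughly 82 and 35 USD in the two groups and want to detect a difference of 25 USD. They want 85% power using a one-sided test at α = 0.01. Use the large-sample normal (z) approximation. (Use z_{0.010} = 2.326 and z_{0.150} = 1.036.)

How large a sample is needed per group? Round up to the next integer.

n = 144 per group

n = (z_α + z_β)² · (σ₁² + σ₂²) / δ²
  = (2.326 + 1.036)² · (82² + 35² = 7949) / 25²
  = 11.3030 · 7949 / 625
  = 143.76
Round up → n = 144 per group.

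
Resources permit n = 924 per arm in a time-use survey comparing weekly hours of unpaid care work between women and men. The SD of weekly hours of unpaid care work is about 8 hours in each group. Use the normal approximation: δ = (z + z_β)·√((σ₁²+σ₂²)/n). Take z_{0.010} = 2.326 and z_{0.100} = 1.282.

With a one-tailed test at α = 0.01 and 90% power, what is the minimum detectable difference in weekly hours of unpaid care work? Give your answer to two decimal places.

Minimum detectable difference ≈ 1.34 hours

δ = (z_α + z_β) · √((σ₁²+σ₂²)/n)
  = (2.326 + 1.282) · √(128/924)
  = 3.608 · √0.13853
  = 3.608 · 0.3722
  = 1.3429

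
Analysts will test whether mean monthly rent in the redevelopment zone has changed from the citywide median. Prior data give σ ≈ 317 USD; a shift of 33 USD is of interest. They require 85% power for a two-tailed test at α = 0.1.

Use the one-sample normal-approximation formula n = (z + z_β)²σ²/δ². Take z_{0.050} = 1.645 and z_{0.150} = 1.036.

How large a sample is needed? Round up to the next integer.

n = 664

n = (z_{α/2} + z_β)² · σ² / δ²
  = (1.645 + 1.036)² · 317² / 33²
  = 7.1878 · 100489 / 1089
  = 663.26
Round up → n = 664.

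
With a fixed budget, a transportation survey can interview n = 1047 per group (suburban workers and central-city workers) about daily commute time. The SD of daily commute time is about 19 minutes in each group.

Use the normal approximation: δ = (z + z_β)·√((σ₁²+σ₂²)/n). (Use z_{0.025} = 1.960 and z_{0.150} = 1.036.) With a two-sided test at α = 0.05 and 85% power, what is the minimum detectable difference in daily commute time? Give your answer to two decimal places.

Minimum detectable difference ≈ 2.49 minutes

δ = (z_{α/2} + z_β) · √((σ₁²+σ₂²)/n)
  = (1.960 + 1.036) · √(722/1047)
  = 2.996 · √0.68959
  = 2.996 · 0.8304
  = 2.4879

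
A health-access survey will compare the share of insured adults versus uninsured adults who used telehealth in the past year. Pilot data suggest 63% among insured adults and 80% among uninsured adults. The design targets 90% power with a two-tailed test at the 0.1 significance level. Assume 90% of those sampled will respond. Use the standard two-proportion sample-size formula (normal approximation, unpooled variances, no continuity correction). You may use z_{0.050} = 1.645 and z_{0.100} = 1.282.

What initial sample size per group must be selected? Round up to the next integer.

n = 130 per group

n = (z_{α/2} + z_β)² · [p₁(1−p₁) + p₂(1−p₂)] / (p₁ − p₂)²
  = (1.645 + 1.282)² · (0.63·0.37 + 0.80·0.20) / (-0.17)²
  = (2.927)² · (0.2331 + 0.1600) / 0.0289
  = 8.5673 · 0.3931 / 0.0289
  = 116.53
Adjust for 90% response: 116.53 / 0.90 = 129.48.
Round up → n = 130 per group.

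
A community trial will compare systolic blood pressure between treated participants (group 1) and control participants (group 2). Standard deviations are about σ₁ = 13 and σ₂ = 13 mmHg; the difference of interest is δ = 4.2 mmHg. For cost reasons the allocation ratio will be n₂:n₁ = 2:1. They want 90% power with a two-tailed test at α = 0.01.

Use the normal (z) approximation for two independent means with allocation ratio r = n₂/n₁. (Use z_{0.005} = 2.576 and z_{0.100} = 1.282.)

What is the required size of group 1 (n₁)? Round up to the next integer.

n₁ = 214

n₁ = (z_{α/2} + z_β)² · (σ₁² + σ₂²/r) / δ²
   = (2.576 + 1.282)² · (13² + 13²/2) / 4.2²
   = 14.8842 · (169 + 84.5) / 17.64
   = 14.8842 · 253.5 / 17.64
   = 213.90
Round up → n₁ = 214; n₂ = r·n₁ = 2 × 214 = 428.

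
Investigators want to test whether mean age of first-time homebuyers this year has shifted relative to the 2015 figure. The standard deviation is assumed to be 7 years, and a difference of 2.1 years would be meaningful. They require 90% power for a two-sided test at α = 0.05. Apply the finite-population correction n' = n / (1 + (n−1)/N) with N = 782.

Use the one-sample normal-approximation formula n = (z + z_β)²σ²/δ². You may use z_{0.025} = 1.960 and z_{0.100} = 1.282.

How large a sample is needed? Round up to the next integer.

n = (z_{α/2} + z_β)² · σ² / δ²
  = (1.960 + 1.282)² · 7² / 2.1²
  = 10.5106 · 49 / 4.41
  = 116.78
Finite-population correction (N = 782): 116.78 / (1 + (116.78 − 1)/782) = 101.72.
Round up → n = 102.

n = 102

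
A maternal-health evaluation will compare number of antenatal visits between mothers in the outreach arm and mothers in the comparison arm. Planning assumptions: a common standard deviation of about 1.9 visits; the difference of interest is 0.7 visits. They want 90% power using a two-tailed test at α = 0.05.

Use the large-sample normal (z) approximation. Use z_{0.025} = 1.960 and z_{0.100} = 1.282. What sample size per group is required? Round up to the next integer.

n = 155 per group

n = (z_{α/2} + z_β)² · (σ₁² + σ₂²) / δ²
  = (1.960 + 1.282)² · (2·1.9² = 7.22) / 0.7²
  = 10.5106 · 7.22 / 0.49
  = 154.87
Round up → n = 155 per group.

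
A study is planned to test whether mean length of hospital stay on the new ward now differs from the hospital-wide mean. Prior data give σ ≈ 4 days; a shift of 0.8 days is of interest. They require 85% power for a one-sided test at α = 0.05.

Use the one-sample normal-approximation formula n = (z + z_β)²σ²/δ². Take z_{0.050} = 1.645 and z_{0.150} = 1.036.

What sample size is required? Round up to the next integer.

n = 180

n = (z_α + z_β)² · σ² / δ²
  = (1.645 + 1.036)² · 4² / 0.8²
  = 7.1878 · 16 / 0.64
  = 179.69
Round up → n = 180.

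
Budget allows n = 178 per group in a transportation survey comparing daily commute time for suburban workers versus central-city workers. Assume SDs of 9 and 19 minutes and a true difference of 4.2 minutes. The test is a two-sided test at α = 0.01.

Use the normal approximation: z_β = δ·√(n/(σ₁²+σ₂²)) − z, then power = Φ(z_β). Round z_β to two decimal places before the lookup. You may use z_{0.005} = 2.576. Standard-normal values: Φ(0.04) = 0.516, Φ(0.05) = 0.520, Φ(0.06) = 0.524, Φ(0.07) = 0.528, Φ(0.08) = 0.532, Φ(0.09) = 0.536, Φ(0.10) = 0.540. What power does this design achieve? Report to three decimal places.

Power ≈ 0.536

z_β = δ·√(n/(σ₁²+σ₂²)) − z_{α/2}
    = 4.2 · √(178/442) − 2.576
    = 4.2 · 0.63460 − 2.576
    = 2.6653 − 2.576 = 0.0893 → 0.09
Power = Φ(0.09) = 0.536.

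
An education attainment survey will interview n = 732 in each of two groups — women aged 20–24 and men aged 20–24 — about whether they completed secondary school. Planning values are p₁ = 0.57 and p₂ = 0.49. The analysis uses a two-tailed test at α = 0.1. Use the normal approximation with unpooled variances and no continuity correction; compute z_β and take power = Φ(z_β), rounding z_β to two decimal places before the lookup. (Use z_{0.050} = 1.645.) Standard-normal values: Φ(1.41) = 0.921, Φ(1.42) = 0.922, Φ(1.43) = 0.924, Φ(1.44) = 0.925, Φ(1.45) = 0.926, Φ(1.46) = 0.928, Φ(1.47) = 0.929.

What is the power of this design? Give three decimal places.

Power ≈ 0.924

z_β = |p₁−p₂|·√(n/[p₁q₁+p₂q₂]) − z_{α/2}
    = 0.08 · √(732/0.4950) − 1.645
    = 0.08 · 38.4550 − 1.645
    = 3.0764 − 1.645 = 1.4314 → 1.43
Power = Φ(1.43) = 0.924.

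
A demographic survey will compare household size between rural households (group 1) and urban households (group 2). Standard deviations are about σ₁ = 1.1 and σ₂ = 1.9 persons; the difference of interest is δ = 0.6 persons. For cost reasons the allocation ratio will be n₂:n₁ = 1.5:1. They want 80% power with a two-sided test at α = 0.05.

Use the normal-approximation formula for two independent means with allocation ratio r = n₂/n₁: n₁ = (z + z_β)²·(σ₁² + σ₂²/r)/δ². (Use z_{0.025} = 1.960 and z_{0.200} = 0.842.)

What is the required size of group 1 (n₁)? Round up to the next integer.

n₁ = 79

n₁ = (z_{α/2} + z_β)² · (σ₁² + σ₂²/r) / δ²
   = (1.960 + 0.842)² · (1.1² + 1.9²/1.5) / 0.6²
   = 7.8512 · (1.21 + 2.4067) / 0.36
   = 7.8512 · 3.6167 / 0.36
   = 78.88
Round up → n₁ = 79; n₂ = r·n₁ = 1.5 × 79 = 119.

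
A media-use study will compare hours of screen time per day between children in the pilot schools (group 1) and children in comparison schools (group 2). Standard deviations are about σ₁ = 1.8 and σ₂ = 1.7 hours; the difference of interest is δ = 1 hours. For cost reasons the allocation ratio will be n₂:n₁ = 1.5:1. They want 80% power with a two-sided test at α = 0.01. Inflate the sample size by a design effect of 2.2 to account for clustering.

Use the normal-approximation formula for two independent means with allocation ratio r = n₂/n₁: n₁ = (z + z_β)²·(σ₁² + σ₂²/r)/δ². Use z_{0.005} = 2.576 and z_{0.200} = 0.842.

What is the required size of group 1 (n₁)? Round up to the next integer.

n₁ = 133

n₁ = (z_{α/2} + z_β)² · (σ₁² + σ₂²/r) / δ²
   = (2.576 + 0.842)² · (1.8² + 1.7²/1.5) / 1²
   = 11.6827 · (3.24 + 1.9267) / 1
   = 11.6827 · 5.1667 / 1
   = 60.36
Design effect: 2.2 × 60.36 = 132.79.
Round up → n₁ = 133; n₂ = r·n₁ = 1.5 × 133 = 200.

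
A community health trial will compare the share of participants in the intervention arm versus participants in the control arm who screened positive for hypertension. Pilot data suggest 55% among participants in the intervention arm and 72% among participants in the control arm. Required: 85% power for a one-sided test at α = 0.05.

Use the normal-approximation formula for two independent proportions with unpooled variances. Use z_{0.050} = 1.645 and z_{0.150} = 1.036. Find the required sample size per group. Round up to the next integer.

n = (z_α + z_β)² · [p₁(1−p₁) + p₂(1−p₂)] / (p₁ − p₂)²
  = (1.645 + 1.036)² · (0.55·0.45 + 0.72·0.28) / (-0.17)²
  = (2.681)² · (0.2475 + 0.2016) / 0.0289
  = 7.1878 · 0.4491 / 0.0289
  = 111.70
Round up → n = 112 per group.

n = 112 per group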